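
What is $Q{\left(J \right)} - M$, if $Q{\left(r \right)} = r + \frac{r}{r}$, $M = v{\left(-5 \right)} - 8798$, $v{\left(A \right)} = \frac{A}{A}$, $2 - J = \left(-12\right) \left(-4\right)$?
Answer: $8752$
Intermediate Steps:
$J = -46$ ($J = 2 - \left(-12\right) \left(-4\right) = 2 - 48 = -46$)
$v{\left(A \right)} = 1$
$M = -8797$ ($M = 1 - 8798 = -8797$)
$Q{\left(r \right)} = 1 + r$ ($Q{\left(r \right)} = r + 1 = 1 + r$)
$Q{\left(J \right)} - M = \left(1 - 46\right) - -8797 = -45 + 8797 = 8752$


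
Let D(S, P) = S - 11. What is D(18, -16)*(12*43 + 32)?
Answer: 3836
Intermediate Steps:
D(S, P) = -11 + S
D(18, -16)*(12*43 + 32) = (-11 + 18)*(12*43 + 32) = 7*(516 + 32) = 7*548 = 3836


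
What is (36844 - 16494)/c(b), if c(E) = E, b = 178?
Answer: 10175/89 ≈ 114.33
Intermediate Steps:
(36844 - 16494)/c(b) = (36844 - 16494)/178 = 20350*(1/178) = 10175/89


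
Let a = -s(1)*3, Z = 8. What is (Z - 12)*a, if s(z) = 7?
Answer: 84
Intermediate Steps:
a = -21 (a = -7*3 = -1*21 = -21)
(Z - 12)*a = (8 - 12)*(-21) = -4*(-21) = 84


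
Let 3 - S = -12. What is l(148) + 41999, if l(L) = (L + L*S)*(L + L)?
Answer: 742927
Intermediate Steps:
S = 15 (S = 3 - 1*(-12) = 3 + 12 = 15)
l(L) = 32*L**2 (l(L) = (L + L*15)*(L + L) = (L + 15*L)*(2*L) = (16*L)*(2*L) = 32*L**2)
l(148) + 41999 = 32*148**2 + 41999 = 32*21904 + 41999 = 700928 + 41999 = 742927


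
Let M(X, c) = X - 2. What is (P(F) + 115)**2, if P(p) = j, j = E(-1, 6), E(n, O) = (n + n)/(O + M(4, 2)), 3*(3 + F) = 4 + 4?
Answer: 210681/16 ≈ 13168.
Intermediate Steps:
F = -1/3 (F = -3 + (4 + 4)/3 = -3 + (1/3)*8 = -3 + 8/3 = -1/3 ≈ -0.33333)
M(X, c) = -2 + X
E(n, O) = 2*n/(2 + O) (E(n, O) = (n + n)/(O + (-2 + 4)) = (2*n)/(O + 2) = (2*n)/(2 + O) = 2*n/(2 + O))
j = -1/4 (j = 2*(-1)/(2 + 6) = 2*(-1)/8 = 2*(-1)*(1/8) = -1/4 ≈ -0.25000)
P(p) = -1/4
(P(F) + 115)**2 = (-1/4 + 115)**2 = (459/4)**2 = 210681/16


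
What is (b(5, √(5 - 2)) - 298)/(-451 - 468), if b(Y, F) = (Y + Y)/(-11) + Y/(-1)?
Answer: 3343/10109 ≈ 0.33070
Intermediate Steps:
b(Y, F) = -13*Y/11 (b(Y, F) = (2*Y)*(-1/11) + Y*(-1) = -2*Y/11 - Y = -13*Y/11)
(b(5, √(5 - 2)) - 298)/(-451 - 468) = (-13/11*5 - 298)/(-451 - 468) = (-65/11 - 298)/(-919) = -3343/11*(-1/919) = 3343/10109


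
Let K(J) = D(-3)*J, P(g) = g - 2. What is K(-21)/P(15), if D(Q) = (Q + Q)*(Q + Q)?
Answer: -756/13 ≈ -58.154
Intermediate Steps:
D(Q) = 4*Q**2 (D(Q) = (2*Q)*(2*Q) = 4*Q**2)
P(g) = -2 + g
K(J) = 36*J (K(J) = (4*(-3)**2)*J = (4*9)*J = 36*J)
K(-21)/P(15) = (36*(-21))/(-2 + 15) = -756/13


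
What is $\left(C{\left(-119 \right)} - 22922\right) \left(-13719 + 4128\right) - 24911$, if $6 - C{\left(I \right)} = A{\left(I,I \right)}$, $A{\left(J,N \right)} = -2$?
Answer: $219743263$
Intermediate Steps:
$C{\left(I \right)} = 8$ ($C{\left(I \right)} = 6 - -2 = 6 + 2 = 8$)
$\left(C{\left(-119 \right)} - 22922\right) \left(-13719 + 4128\right) - 24911 = \left(8 - 22922\right) \left(-13719 + 4128\right) - 24911 = \left(-22914\right) \left(-9591\right) - 24911 = 219768174 - 24911 = 219743263$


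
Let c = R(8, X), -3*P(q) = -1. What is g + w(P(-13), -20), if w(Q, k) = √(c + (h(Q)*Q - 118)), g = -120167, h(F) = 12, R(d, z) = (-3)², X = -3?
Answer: -120167 + I*√105 ≈ -1.2017e+5 + 10.247*I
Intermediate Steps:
R(d, z) = 9
P(q) = ⅓ (P(q) = -⅓*(-1) = ⅓)
c = 9
w(Q, k) = √(-109 + 12*Q) (w(Q, k) = √(9 + (12*Q - 118)) = √(9 + (-118 + 12*Q)) = √(-109 + 12*Q))
g + w(P(-13), -20) = -120167 + √(-109 + 12*(⅓)) = -120167 + √(-109 + 4) = -120167 + √(-105) = -120167 + I*√105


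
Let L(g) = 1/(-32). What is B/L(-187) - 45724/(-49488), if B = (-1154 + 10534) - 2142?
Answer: -2865541721/12372 ≈ -2.3162e+5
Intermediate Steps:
B = 7238 (B = 9380 - 2142 = 7238)
L(g) = -1/32
B/L(-187) - 45724/(-49488) = 7238/(-1/32) - 45724/(-49488) = 7238*(-32) - 45724*(-1/49488) = -231616 + 11431/12372 = -2865541721/12372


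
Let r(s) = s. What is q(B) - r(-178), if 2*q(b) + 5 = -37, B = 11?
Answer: 157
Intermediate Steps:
q(b) = -21 (q(b) = -5/2 + (½)*(-37) = -5/2 - 37/2 = -21)
q(B) - r(-178) = -21 - 1*(-178) = -21 + 178 = 157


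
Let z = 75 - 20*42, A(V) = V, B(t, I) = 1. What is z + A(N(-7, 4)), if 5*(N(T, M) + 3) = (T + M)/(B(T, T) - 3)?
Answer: -7677/10 ≈ -767.70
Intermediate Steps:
N(T, M) = -3 - M/10 - T/10 (N(T, M) = -3 + ((T + M)/(1 - 3))/5 = -3 + ((M + T)/(-2))/5 = -3 + ((M + T)*(-½))/5 = -3 + (-M/2 - T/2)/5 = -3 + (-M/10 - T/10) = -3 - M/10 - T/10)
z = -765 (z = 75 - 840 = -765)
z + A(N(-7, 4)) = -765 + (-3 - ⅒*4 - ⅒*(-7)) = -765 + (-3 - ⅖ + 7/10) = -765 - 27/10 = -7677/10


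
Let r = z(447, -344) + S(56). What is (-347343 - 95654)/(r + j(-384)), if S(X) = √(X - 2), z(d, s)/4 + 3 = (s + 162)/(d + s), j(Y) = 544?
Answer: -1233526032494/1461387869 + 14099265519*√6/2922775738 ≈ -832.26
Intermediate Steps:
z(d, s) = -12 + 4*(162 + s)/(d + s) (z(d, s) = -12 + 4*((s + 162)/(d + s)) = -12 + 4*((162 + s)/(d + s)) = -12 + 4*(162 + s)/(d + s))
S(X) = √(-2 + X)
r = -1964/103 + 3*√6 (r = 4*(162 - 3*447 - 2*(-344))/(447 - 344) + √(-2 + 56) = 4*(162 - 1341 + 688)/103 + √54 = 4*(1/103)*(-491) + 3*√6 = -1964/103 + 3*√6 ≈ -11.719)
(-347343 - 95654)/(r + j(-384)) = (-347343 - 95654)/((-1964/103 + 3*√6) + 544) = -442997/(54068/103 + 3*√6)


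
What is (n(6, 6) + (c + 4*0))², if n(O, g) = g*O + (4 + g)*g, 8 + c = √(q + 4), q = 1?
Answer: (88 + √5)² ≈ 8142.5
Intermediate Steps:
c = -8 + √5 (c = -8 + √(1 + 4) = -8 + √5 ≈ -5.7639)
n(O, g) = O*g + g*(4 + g)
(n(6, 6) + (c + 4*0))² = (6*(4 + 6 + 6) + ((-8 + √5) + 4*0))² = (6*16 + ((-8 + √5) + 0))² = (96 + (-8 + √5))² = (88 + √5)²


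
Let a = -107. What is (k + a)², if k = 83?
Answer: 576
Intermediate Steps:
(k + a)² = (83 - 107)² = (-24)² = 576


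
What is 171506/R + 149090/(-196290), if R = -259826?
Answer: -3620118554/2550062277 ≈ -1.4196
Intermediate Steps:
171506/R + 149090/(-196290) = 171506/(-259826) + 149090/(-196290) = 171506*(-1/259826) + 149090*(-1/196290) = -85753/129913 - 14909/19629 = -3620118554/2550062277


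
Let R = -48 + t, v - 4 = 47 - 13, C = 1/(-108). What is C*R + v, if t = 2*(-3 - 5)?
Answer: 1042/27 ≈ 38.593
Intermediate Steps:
C = -1/108 ≈ -0.0092593
v = 38 (v = 4 + (47 - 13) = 4 + 34 = 38)
t = -16 (t = 2*(-8) = -16)
R = -64 (R = -48 - 16 = -64)
C*R + v = -1/108*(-64) + 38 = 16/27 + 38 = 1042/27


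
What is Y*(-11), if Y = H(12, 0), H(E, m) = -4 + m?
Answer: 44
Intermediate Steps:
Y = -4 (Y = -4 + 0 = -4)
Y*(-11) = -4*(-11) = 44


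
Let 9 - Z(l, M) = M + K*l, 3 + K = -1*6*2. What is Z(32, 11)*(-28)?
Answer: -13384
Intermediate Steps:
K = -15 (K = -3 - 1*6*2 = -3 - 6*2 = -3 - 12 = -15)
Z(l, M) = 9 - M + 15*l (Z(l, M) = 9 - (M - 15*l) = 9 + (-M + 15*l) = 9 - M + 15*l)
Z(32, 11)*(-28) = (9 - 1*11 + 15*32)*(-28) = (9 - 11 + 480)*(-28) = 478*(-28) = -13384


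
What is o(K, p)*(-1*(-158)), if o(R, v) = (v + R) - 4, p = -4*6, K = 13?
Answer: -2370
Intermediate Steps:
p = -24
o(R, v) = -4 + R + v (o(R, v) = (R + v) - 4 = -4 + R + v)
o(K, p)*(-1*(-158)) = (-4 + 13 - 24)*(-1*(-158)) = -15*158 = -2370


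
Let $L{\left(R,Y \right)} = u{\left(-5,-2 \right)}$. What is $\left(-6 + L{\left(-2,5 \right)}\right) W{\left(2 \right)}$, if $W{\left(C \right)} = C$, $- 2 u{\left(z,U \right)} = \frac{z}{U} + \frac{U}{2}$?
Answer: $- \frac{27}{2} \approx -13.5$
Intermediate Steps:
$u{\left(z,U \right)} = - \frac{U}{4} - \frac{z}{2 U}$ ($u{\left(z,U \right)} = - \frac{\frac{z}{U} + \frac{U}{2}}{2} = - \frac{\frac{U}{2} + \frac{z}{U}}{2} = - \frac{U}{4} - \frac{z}{2 U}$)
$L{\left(R,Y \right)} = - \frac{3}{4}$ ($L{\left(R,Y \right)} = \left(- \frac{1}{4}\right) \left(-2\right) - - \frac{5}{2 \left(-2\right)} = \frac{1}{2} - \left(- \frac{5}{2}\right) \left(- \frac{1}{2}\right) = \frac{1}{2} - \frac{5}{4} = - \frac{3}{4}$)
$\left(-6 + L{\left(-2,5 \right)}\right) W{\left(2 \right)} = \left(-6 - \frac{3}{4}\right) 2 = \left(- \frac{27}{4}\right) 2 = - \frac{27}{2}$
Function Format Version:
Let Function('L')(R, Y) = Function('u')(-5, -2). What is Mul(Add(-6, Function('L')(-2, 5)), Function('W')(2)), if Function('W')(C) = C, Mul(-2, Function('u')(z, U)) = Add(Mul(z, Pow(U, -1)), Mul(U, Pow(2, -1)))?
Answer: Rational(-27, 2) ≈ -13.500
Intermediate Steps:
Function('u')(z, U) = Add(Mul(Rational(-1, 4), U), Mul(Rational(-1, 2), z, Pow(U, -1))) (Function('u')(z, U) = Mul(Rational(-1, 2), Add(Mul(z, Pow(U, -1)), Mul(U, Pow(2, -1)))) = Mul(Rational(-1, 2), Add(Mul(z, Pow(U, -1)), Mul(U, Rational(1, 2)))) = Mul(Rational(-1, 2), Add(Mul(z, Pow(U, -1)), Mul(Rational(1, 2), U))) = Mul(Rational(-1, 2), Add(Mul(Rational(1, 2), U), Mul(z, Pow(U, -1)))) = Add(Mul(Rational(-1, 4), U), Mul(Rational(-1, 2), z, Pow(U, -1))))
Function('L')(R, Y) = Rational(-3, 4) (Function('L')(R, Y) = Add(Mul(Rational(-1, 4), -2), Mul(Rational(-1, 2), -5, Pow(-2, -1))) = Add(Rational(1, 2), Mul(Rational(-1, 2), -5, Rational(-1, 2))) = Add(Rational(1, 2), Rational(-5, 4)) = Rational(-3, 4))
Mul(Add(-6, Function('L')(-2, 5)), Function('W')(2)) = Mul(Add(-6, Rational(-3, 4)), 2) = Mul(Rational(-27, 4), 2) = Rational(-27, 2)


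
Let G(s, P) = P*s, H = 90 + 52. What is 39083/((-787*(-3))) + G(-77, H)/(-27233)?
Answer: 1090162513/64297113 ≈ 16.955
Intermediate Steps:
H = 142
39083/((-787*(-3))) + G(-77, H)/(-27233) = 39083/((-787*(-3))) + (142*(-77))/(-27233) = 39083/2361 - 10934*(-1/27233) = 39083*(1/2361) + 10934/27233 = 39083/2361 + 10934/27233 = 1090162513/64297113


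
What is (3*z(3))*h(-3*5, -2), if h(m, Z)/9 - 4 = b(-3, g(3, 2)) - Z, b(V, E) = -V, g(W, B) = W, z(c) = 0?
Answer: 0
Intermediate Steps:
h(m, Z) = 63 - 9*Z (h(m, Z) = 36 + 9*(-1*(-3) - Z) = 36 + 9*(3 - Z) = 36 + (27 - 9*Z) = 63 - 9*Z)
(3*z(3))*h(-3*5, -2) = (3*0)*(63 - 9*(-2)) = 0*(63 + 18) = 0*81 = 0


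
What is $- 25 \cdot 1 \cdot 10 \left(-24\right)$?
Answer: $6000$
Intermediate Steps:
$- 25 \cdot 1 \cdot 10 \left(-24\right) = \left(-25\right) 10 \left(-24\right) = \left(-250\right) \left(-24\right) = 6000$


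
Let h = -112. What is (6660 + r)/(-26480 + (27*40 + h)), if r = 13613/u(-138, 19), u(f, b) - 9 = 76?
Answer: -579713/2168520 ≈ -0.26733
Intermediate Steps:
u(f, b) = 85 (u(f, b) = 9 + 76 = 85)
r = 13613/85 ≈ 160.15
(6660 + r)/(-26480 + (27*40 + h)) = (6660 + 13613/85)/(-26480 + (27*40 - 112)) = 579713/(85*(-26480 + (1080 - 112))) = 579713/(85*(-26480 + 968)) = (579713/85)/(-25512) = (579713/85)*(-1/25512) = -579713/2168520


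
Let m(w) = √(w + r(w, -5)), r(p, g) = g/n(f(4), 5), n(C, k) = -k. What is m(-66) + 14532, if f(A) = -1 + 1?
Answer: 14532 + I*√65 ≈ 14532.0 + 8.0623*I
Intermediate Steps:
f(A) = 0
r(p, g) = -g/5 (r(p, g) = g/((-1*5)) = g/(-5) = g*(-⅕) = -g/5)
m(w) = √(1 + w) (m(w) = √(w - ⅕*(-5)) = √(w + 1) = √(1 + w))
m(-66) + 14532 = √(1 - 66) + 14532 = √(-65) + 14532 = I*√65 + 14532 = 14532 + I*√65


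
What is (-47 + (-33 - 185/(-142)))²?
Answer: 124880625/20164 ≈ 6193.3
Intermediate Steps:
(-47 + (-33 - 185/(-142)))² = (-47 + (-33 - 185*(-1/142)))² = (-47 + (-33 + 185/142))² = (-47 - 4501/142)² = (-11175/142)² = 124880625/20164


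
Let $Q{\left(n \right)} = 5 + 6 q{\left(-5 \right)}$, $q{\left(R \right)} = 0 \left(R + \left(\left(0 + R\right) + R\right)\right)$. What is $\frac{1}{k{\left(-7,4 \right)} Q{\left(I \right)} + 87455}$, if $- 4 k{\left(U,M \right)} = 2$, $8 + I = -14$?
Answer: $\frac{2}{174905} \approx 1.1435 \cdot 10^{-5}$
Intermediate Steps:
$I = -22$ ($I = -8 - 14 = -22$)
$k{\left(U,M \right)} = - \frac{1}{2}$ ($k{\left(U,M \right)} = \left(- \frac{1}{4}\right) 2 = - \frac{1}{2}$)
$q{\left(R \right)} = 0$ ($q{\left(R \right)} = 0 \left(R + \left(R + R\right)\right) = 0 \left(R + 2 R\right) = 0 \cdot 3 R = 0$)
$Q{\left(n \right)} = 5$ ($Q{\left(n \right)} = 5 + 6 \cdot 0 = 5 + 0 = 5$)
$\frac{1}{k{\left(-7,4 \right)} Q{\left(I \right)} + 87455} = \frac{1}{\left(- \frac{1}{2}\right) 5 + 87455} = \frac{1}{- \frac{5}{2} + 87455} = \frac{1}{\frac{174905}{2}} = \frac{2}{174905}$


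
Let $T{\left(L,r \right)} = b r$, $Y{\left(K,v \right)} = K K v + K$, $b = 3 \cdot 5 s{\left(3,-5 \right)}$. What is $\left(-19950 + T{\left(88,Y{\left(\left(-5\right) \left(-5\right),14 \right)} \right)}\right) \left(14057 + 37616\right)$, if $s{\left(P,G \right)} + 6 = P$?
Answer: $-21435252225$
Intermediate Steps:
$s{\left(P,G \right)} = -6 + P$
$b = -45$ ($b = 3 \cdot 5 \left(-6 + 3\right) = 15 \left(-3\right) = -45$)
$Y{\left(K,v \right)} = K + v K^{2}$ ($Y{\left(K,v \right)} = K^{2} v + K = v K^{2} + K = K + v K^{2}$)
$T{\left(L,r \right)} = - 45 r$
$\left(-19950 + T{\left(88,Y{\left(\left(-5\right) \left(-5\right),14 \right)} \right)}\right) \left(14057 + 37616\right) = \left(-19950 - 45 \left(-5\right) \left(-5\right) \left(1 + \left(-5\right) \left(-5\right) 14\right)\right) \left(14057 + 37616\right) = \left(-19950 - 45 \cdot 25 \left(1 + 25 \cdot 14\right)\right) 51673 = \left(-19950 - 45 \cdot 25 \left(1 + 350\right)\right) 51673 = \left(-19950 - 45 \cdot 25 \cdot 351\right) 51673 = \left(-19950 - 394875\right) 51673 = \left(-414825\right) 51673 = -21435252225$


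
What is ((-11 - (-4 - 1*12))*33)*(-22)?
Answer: -3630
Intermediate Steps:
((-11 - (-4 - 1*12))*33)*(-22) = ((-11 - (-4 - 12))*33)*(-22) = ((-11 - 1*(-16))*33)*(-22) = ((-11 + 16)*33)*(-22) = (5*33)*(-22) = 165*(-22) = -3630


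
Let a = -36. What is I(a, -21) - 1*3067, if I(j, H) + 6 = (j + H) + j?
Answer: -3166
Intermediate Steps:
I(j, H) = -6 + H + 2*j (I(j, H) = -6 + ((j + H) + j) = -6 + ((H + j) + j) = -6 + (H + 2*j) = -6 + H + 2*j)
I(a, -21) - 1*3067 = (-6 - 21 + 2*(-36)) - 1*3067 = (-6 - 21 - 72) - 3067 = -99 - 3067 = -3166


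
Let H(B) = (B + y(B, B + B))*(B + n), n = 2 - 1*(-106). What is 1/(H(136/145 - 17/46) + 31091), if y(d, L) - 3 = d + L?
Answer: 22244450/704337838587 ≈ 3.1582e-5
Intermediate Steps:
y(d, L) = 3 + L + d (y(d, L) = 3 + (d + L) = 3 + (L + d) = 3 + L + d)
n = 108 (n = 2 + 106 = 108)
H(B) = (3 + 4*B)*(108 + B) (H(B) = (B + (3 + (B + B) + B))*(B + 108) = (B + (3 + 2*B + B))*(108 + B) = (B + (3 + 3*B))*(108 + B) = (3 + 4*B)*(108 + B))
1/(H(136/145 - 17/46) + 31091) = 1/((324 + 4*(136/145 - 17/46)**2 + 435*(136/145 - 17/46)) + 31091) = 1/((324 + 4*(3791/6670)**2 + 435*(3791/6670)) + 31091) = 1/((324 + 4*(14371681/44488900) + 11373/46) + 31091) = 1/((324 + 14371681/11122225 + 11373/46) + 31091) = 1/(12735643637/22244450 + 31091) = 1/(704337838587/22244450) = 22244450/704337838587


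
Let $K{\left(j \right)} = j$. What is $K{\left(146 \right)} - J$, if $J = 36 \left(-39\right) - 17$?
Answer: $1567$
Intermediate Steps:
$J = -1421$ ($J = -1404 - 17 = -1421$)
$K{\left(146 \right)} - J = 146 - -1421 = 146 + 1421 = 1567$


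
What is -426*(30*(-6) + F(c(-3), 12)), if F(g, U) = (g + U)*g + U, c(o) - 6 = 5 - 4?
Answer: 14910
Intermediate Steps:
c(o) = 7 (c(o) = 6 + (5 - 4) = 6 + 1 = 7)
F(g, U) = U + g*(U + g) (F(g, U) = (U + g)*g + U = g*(U + g) + U = U + g*(U + g))
-426*(30*(-6) + F(c(-3), 12)) = -426*(30*(-6) + (12 + 7**2 + 12*7)) = -426*(-180 + (12 + 49 + 84)) = -426*(-180 + 145) = -426*(-35) = 14910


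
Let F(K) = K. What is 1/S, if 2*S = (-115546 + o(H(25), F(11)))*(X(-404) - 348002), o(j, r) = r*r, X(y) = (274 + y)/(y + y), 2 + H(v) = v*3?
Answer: 808/16227917360775 ≈ 4.9791e-11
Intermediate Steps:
H(v) = -2 + 3*v (H(v) = -2 + v*3 = -2 + 3*v)
X(y) = (274 + y)/(2*y) (X(y) = (274 + y)/((2*y)) = (274 + y)*(1/(2*y)) = (274 + y)/(2*y))
o(j, r) = r**2
S = 16227917360775/808 (S = ((-115546 + 11**2)*((1/2)*(274 - 404)/(-404) - 348002))/2 = ((-115546 + 121)*((1/2)*(-1/404)*(-130) - 348002))/2 = (-115425*(65/404 - 348002))/2 = (-115425*(-140592743/404))/2 = (1/2)*(16227917360775/404) = 16227917360775/808 ≈ 2.0084e+10)
1/S = 1/(16227917360775/808) = 808/16227917360775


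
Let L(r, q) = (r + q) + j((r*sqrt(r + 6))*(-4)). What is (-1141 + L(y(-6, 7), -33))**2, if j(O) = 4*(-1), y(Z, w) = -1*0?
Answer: 1387684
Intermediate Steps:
y(Z, w) = 0
j(O) = -4
L(r, q) = -4 + q + r (L(r, q) = (r + q) - 4 = (q + r) - 4 = -4 + q + r)
(-1141 + L(y(-6, 7), -33))**2 = (-1141 + (-4 - 33 + 0))**2 = (-1141 - 37)**2 = (-1178)**2 = 1387684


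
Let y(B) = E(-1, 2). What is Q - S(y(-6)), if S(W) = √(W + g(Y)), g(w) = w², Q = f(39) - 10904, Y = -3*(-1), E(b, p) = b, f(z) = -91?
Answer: -10995 - 2*√2 ≈ -10998.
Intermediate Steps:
Y = 3
y(B) = -1
Q = -10995 (Q = -91 - 10904 = -10995)
S(W) = √(9 + W) (S(W) = √(W + 3²) = √(W + 9) = √(9 + W))
Q - S(y(-6)) = -10995 - √(9 - 1) = -10995 - √8 = -10995 - 2*√2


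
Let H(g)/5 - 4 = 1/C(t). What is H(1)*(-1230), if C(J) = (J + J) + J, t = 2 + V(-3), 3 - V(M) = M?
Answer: -99425/4 ≈ -24856.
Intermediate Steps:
V(M) = 3 - M
t = 8 (t = 2 + (3 - 1*(-3)) = 2 + (3 + 3) = 2 + 6 = 8)
C(J) = 3*J (C(J) = 2*J + J = 3*J)
H(g) = 485/24 (H(g) = 20 + 5/((3*8)) = 20 + 5/24 = 485/24)
H(1)*(-1230) = (485/24)*(-1230) = -99425/4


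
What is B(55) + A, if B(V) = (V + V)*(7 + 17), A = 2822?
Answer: 5462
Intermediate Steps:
B(V) = 48*V (B(V) = (2*V)*24 = 48*V)
B(55) + A = 48*55 + 2822 = 2640 + 2822 = 5462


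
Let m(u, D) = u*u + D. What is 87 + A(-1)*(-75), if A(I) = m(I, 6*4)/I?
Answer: 1962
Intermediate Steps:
m(u, D) = D + u² (m(u, D) = u² + D = D + u²)
A(I) = (24 + I²)/I (A(I) = (6*4 + I²)/I = (24 + I²)/I)
87 + A(-1)*(-75) = 87 + (-1 + 24/(-1))*(-75) = 87 + (-1 + 24*(-1))*(-75) = 87 + (-1 - 24)*(-75) = 87 - 25*(-75) = 87 + 1875 = 1962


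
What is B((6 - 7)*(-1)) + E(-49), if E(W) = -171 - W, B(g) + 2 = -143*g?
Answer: -267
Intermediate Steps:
B(g) = -2 - 143*g
B((6 - 7)*(-1)) + E(-49) = (-2 - 143*(6 - 7)*(-1)) + (-171 - 1*(-49)) = (-2 - (-143)*(-1)) + (-171 + 49) = (-2 - 143*1) - 122 = (-2 - 143) - 122 = -145 - 122 = -267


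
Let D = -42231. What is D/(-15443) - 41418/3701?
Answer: -483321243/57154543 ≈ -8.4564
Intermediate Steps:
D/(-15443) - 41418/3701 = -42231/(-15443) - 41418/3701 = -42231*(-1/15443) - 41418*1/3701 = 42231/15443 - 41418/3701 = -483321243/57154543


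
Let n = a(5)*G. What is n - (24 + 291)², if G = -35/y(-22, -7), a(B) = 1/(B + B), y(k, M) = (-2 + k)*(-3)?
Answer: -14288407/144 ≈ -99225.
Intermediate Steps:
y(k, M) = 6 - 3*k
a(B) = 1/(2*B)
G = -35/72 (G = -35/(6 - 3*(-22)) = -35/(6 + 66) = -35/72 ≈ -0.48611)
n = -7/144 (n = ((½)/5)*(-35/72) = ((½)*(⅕))*(-35/72) = (⅒)*(-35/72) = -7/144 ≈ -0.048611)
n - (24 + 291)² = -7/144 - (24 + 291)² = -7/144 - 1*315² = -7/144 - 1*99225 = -7/144 - 99225 = -14288407/144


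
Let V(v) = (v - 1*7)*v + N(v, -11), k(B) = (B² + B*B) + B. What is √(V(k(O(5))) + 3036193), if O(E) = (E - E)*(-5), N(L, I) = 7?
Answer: 10*√30362 ≈ 1742.5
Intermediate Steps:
O(E) = 0 (O(E) = 0*(-5) = 0)
k(B) = B + 2*B² (k(B) = (B² + B²) + B = 2*B² + B = B + 2*B²)
V(v) = 7 + v*(-7 + v) (V(v) = (v - 1*7)*v + 7 = (v - 7)*v + 7 = (-7 + v)*v + 7 = v*(-7 + v) + 7 = 7 + v*(-7 + v))
√(V(k(O(5))) + 3036193) = √((7 + (0*(1 + 2*0))² - 0*(1 + 2*0)) + 3036193) = √((7 + (0*(1 + 0))² - 0*(1 + 0)) + 3036193) = √((7 + (0*1)² - 0) + 3036193) = √((7 + 0² - 7*0) + 3036193) = √((7 + 0 + 0) + 3036193) = √(7 + 3036193) = √3036200 = 10*√30362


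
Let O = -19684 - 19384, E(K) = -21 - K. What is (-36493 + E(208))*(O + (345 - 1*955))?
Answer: 1457055516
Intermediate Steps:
O = -39068
(-36493 + E(208))*(O + (345 - 1*955)) = (-36493 + (-21 - 1*208))*(-39068 + (345 - 1*955)) = (-36493 + (-21 - 208))*(-39068 + (345 - 955)) = (-36493 - 229)*(-39068 - 610) = -36722*(-39678) = 1457055516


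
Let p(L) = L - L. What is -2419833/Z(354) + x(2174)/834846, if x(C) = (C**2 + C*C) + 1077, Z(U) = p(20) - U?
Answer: 168627873782/24627957 ≈ 6847.0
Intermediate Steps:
p(L) = 0
Z(U) = -U (Z(U) = 0 - U = -U)
x(C) = 1077 + 2*C**2 (x(C) = (C**2 + C**2) + 1077 = 2*C**2 + 1077 = 1077 + 2*C**2)
-2419833/Z(354) + x(2174)/834846 = -2419833/((-1*354)) + (1077 + 2*2174**2)/834846 = -2419833/(-354) + (1077 + 2*4726276)*(1/834846) = -2419833*(-1/354) + (1077 + 9452552)*(1/834846) = 806611/118 + 9453629*(1/834846) = 806611/118 + 9453629/834846 = 168627873782/24627957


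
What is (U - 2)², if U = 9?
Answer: 49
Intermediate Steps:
(U - 2)² = (9 - 2)² = 7² = 49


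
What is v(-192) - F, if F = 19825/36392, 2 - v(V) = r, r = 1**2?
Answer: 16567/36392 ≈ 0.45524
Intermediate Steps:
r = 1
v(V) = 1 (v(V) = 2 - 1*1 = 2 - 1 = 1)
F = 19825/36392 (F = 19825*(1/36392) = 19825/36392 ≈ 0.54476)
v(-192) - F = 1 - 1*19825/36392 = 1 - 19825/36392 = 16567/36392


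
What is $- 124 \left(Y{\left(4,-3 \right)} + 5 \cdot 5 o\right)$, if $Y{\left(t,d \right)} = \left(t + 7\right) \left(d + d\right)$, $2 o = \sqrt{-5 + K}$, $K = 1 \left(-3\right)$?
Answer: $8184 - 3100 i \sqrt{2} \approx 8184.0 - 4384.1 i$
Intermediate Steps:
$K = -3$
$o = i \sqrt{2}$ ($o = \frac{\sqrt{-5 - 3}}{2} = \frac{\sqrt{-8}}{2} = \frac{2 i \sqrt{2}}{2} = i \sqrt{2} \approx 1.4142 i$)
$Y{\left(t,d \right)} = 2 d \left(7 + t\right)$ ($Y{\left(t,d \right)} = \left(7 + t\right) 2 d = 2 d \left(7 + t\right)$)
$- 124 \left(Y{\left(4,-3 \right)} + 5 \cdot 5 o\right) = - 124 \left(2 \left(-3\right) \left(7 + 4\right) + 5 \cdot 5 i \sqrt{2}\right) = - 124 \left(2 \left(-3\right) 11 + 25 i \sqrt{2}\right) = - 124 \left(-66 + 25 i \sqrt{2}\right) = 8184 - 3100 i \sqrt{2}$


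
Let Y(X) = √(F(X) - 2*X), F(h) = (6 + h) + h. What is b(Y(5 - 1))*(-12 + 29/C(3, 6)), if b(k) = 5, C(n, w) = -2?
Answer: -265/2 ≈ -132.50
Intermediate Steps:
F(h) = 6 + 2*h
Y(X) = √6 (Y(X) = √((6 + 2*X) - 2*X) = √6)
b(Y(5 - 1))*(-12 + 29/C(3, 6)) = 5*(-12 + 29/(-2)) = 5*(-12 + 29*(-½)) = 5*(-12 - 29/2) = 5*(-53/2) = -265/2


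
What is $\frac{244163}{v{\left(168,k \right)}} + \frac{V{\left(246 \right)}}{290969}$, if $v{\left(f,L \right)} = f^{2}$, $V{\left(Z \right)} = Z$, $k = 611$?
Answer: $\frac{10150115293}{1173187008} \approx 8.6517$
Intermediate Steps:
$\frac{244163}{v{\left(168,k \right)}} + \frac{V{\left(246 \right)}}{290969} = \frac{244163}{168^{2}} + \frac{246}{290969} = \frac{244163}{28224} + 246 \cdot \frac{1}{290969} = 244163 \cdot \frac{1}{28224} + \frac{246}{290969} = \frac{244163}{28224} + \frac{246}{290969} = \frac{10150115293}{1173187008}$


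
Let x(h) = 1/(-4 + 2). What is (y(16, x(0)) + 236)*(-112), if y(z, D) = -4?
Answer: -25984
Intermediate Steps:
x(h) = -½ (x(h) = 1/(-2) = -½)
(y(16, x(0)) + 236)*(-112) = (-4 + 236)*(-112) = 232*(-112) = -25984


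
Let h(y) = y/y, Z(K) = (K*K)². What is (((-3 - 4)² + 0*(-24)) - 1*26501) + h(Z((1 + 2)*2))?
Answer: -26451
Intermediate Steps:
Z(K) = K⁴ (Z(K) = (K²)² = K⁴)
h(y) = 1
(((-3 - 4)² + 0*(-24)) - 1*26501) + h(Z((1 + 2)*2)) = (((-3 - 4)² + 0*(-24)) - 1*26501) + 1 = (((-7)² + 0) - 26501) + 1 = ((49 + 0) - 26501) + 1 = (49 - 26501) + 1 = -26452 + 1 = -26451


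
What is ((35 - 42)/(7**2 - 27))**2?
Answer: 49/484 ≈ 0.10124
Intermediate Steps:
((35 - 42)/(7**2 - 27))**2 = (-7/(49 - 27))**2 = (-7/22)**2 = 49/484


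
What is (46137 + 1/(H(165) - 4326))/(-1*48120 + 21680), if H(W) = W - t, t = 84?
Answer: -48962891/28059450 ≈ -1.7450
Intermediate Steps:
H(W) = -84 + W (H(W) = W - 1*84 = W - 84 = -84 + W)
(46137 + 1/(H(165) - 4326))/(-1*48120 + 21680) = (46137 + 1/((-84 + 165) - 4326))/(-1*48120 + 21680) = (46137 + 1/(81 - 4326))/(-48120 + 21680) = (46137 + 1/(-4245))/(-26440) = (46137 - 1/4245)*(-1/26440) = (195851564/4245)*(-1/26440) = -48962891/28059450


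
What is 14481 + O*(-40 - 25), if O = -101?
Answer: 21046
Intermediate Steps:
14481 + O*(-40 - 25) = 14481 - 101*(-40 - 25) = 14481 - 101*(-65) = 14481 + 6565 = 21046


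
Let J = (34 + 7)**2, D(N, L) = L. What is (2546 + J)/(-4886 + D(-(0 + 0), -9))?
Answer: -4227/4895 ≈ -0.86353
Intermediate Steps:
J = 1681 (J = 41**2 = 1681)
(2546 + J)/(-4886 + D(-(0 + 0), -9)) = (2546 + 1681)/(-4886 - 9) = 4227/(-4895) = 4227*(-1/4895) = -4227/4895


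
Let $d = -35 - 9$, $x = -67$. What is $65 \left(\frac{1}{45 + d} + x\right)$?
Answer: $-4290$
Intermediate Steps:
$d = -44$
$65 \left(\frac{1}{45 + d} + x\right) = 65 \left(\frac{1}{45 - 44} - 67\right) = 65 \left(1^{-1} - 67\right) = 65 \left(1 - 67\right) = 65 \left(-66\right) = -4290$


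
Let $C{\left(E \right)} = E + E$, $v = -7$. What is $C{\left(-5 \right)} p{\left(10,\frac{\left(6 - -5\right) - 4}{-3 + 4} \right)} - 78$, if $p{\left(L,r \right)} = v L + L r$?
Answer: $-78$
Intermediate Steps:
$p{\left(L,r \right)} = - 7 L + L r$
$C{\left(E \right)} = 2 E$
$C{\left(-5 \right)} p{\left(10,\frac{\left(6 - -5\right) - 4}{-3 + 4} \right)} - 78 = 2 \left(-5\right) 10 \left(-7 + \frac{\left(6 - -5\right) - 4}{-3 + 4}\right) - 78 = - 10 \cdot 10 \left(-7 + \frac{\left(6 + 5\right) - 4}{1}\right) - 78 = - 10 \cdot 10 \left(-7 + \left(11 - 4\right) 1\right) - 78 = - 10 \cdot 10 \left(-7 + 7 \cdot 1\right) - 78 = - 10 \cdot 10 \left(-7 + 7\right) - 78 = - 10 \cdot 10 \cdot 0 - 78 = \left(-10\right) 0 - 78 = 0 - 78 = -78$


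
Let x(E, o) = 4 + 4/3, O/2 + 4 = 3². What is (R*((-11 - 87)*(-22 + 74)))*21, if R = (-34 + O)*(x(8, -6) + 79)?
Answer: 216600384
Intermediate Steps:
O = 10 (O = -8 + 2*3² = -8 + 2*9 = -8 + 18 = 10)
x(E, o) = 16/3 (x(E, o) = 4 + 4*(⅓) = 4 + 4/3 = 16/3)
R = -2024 (R = (-34 + 10)*(16/3 + 79) = -24*253/3 = -2024)
(R*((-11 - 87)*(-22 + 74)))*21 = -2024*(-11 - 87)*(-22 + 74)*21 = -(-198352)*52*21 = -2024*(-5096)*21 = 10314304*21 = 216600384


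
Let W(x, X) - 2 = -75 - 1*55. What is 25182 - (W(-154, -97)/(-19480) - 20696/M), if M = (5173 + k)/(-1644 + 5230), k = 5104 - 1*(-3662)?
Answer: 1035429357966/33941465 ≈ 30506.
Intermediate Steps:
k = 8766 (k = 5104 + 3662 = 8766)
W(x, X) = -128 (W(x, X) = 2 + (-75 - 1*55) = 2 + (-75 - 55) = 2 - 130 = -128)
M = 13939/3586 (M = (5173 + 8766)/(-1644 + 5230) = 13939/3586 ≈ 3.8871)
25182 - (W(-154, -97)/(-19480) - 20696/M) = 25182 - (-128/(-19480) - 20696/13939/3586) = 25182 - (-128*(-1/19480) - 20696*3586/13939) = 25182 - (16/2435 - 74215856/13939) = 25182 - 1*(-180715386336/33941465) = 25182 + 180715386336/33941465 = 1035429357966/33941465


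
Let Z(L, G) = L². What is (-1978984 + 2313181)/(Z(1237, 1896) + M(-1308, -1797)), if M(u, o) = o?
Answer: 334197/1528372 ≈ 0.21866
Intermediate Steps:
(-1978984 + 2313181)/(Z(1237, 1896) + M(-1308, -1797)) = (-1978984 + 2313181)/(1237² - 1797) = 334197/(1530169 - 1797) = 334197/1528372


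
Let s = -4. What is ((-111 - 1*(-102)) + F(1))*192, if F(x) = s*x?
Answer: -2496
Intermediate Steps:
F(x) = -4*x
((-111 - 1*(-102)) + F(1))*192 = ((-111 - 1*(-102)) - 4*1)*192 = ((-111 + 102) - 4)*192 = (-9 - 4)*192 = -13*192 = -2496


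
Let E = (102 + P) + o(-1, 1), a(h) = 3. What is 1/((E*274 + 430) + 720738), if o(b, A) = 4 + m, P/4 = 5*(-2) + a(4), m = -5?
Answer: 1/741170 ≈ 1.3492e-6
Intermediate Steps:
P = -28 (P = 4*(5*(-2) + 3) = 4*(-10 + 3) = 4*(-7) = -28)
o(b, A) = -1 (o(b, A) = 4 - 5 = -1)
E = 73 (E = (102 - 28) - 1 = 74 - 1 = 73)
1/((E*274 + 430) + 720738) = 1/((73*274 + 430) + 720738) = 1/((20002 + 430) + 720738) = 1/(20432 + 720738) = 1/741170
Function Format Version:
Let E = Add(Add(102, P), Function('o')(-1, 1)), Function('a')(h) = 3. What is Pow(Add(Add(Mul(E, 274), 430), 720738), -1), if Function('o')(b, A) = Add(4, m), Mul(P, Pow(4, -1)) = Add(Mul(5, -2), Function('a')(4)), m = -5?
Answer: Rational(1, 741170) ≈ 1.3492e-6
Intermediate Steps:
P = -28 (P = Mul(4, Add(Mul(5, -2), 3)) = Mul(4, Add(-10, 3)) = Mul(4, -7) = -28)
Function('o')(b, A) = -1 (Function('o')(b, A) = Add(4, -5) = -1)
E = 73 (E = Add(Add(102, -28), -1) = Add(74, -1) = 73)
Pow(Add(Add(Mul(E, 274), 430), 720738), -1) = Pow(Add(Add(Mul(73, 274), 430), 720738), -1) = Pow(Add(Add(20002, 430), 720738), -1) = Pow(Add(20432, 720738), -1) = Pow(741170, -1) = Rational(1, 741170)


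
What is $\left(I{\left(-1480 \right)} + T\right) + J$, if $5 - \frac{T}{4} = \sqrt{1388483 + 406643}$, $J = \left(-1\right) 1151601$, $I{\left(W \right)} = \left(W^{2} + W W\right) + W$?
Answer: $3227739 - 4 \sqrt{1795126} \approx 3.2224 \cdot 10^{6}$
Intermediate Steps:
$I{\left(W \right)} = W + 2 W^{2}$ ($I{\left(W \right)} = \left(W^{2} + W^{2}\right) + W = 2 W^{2} + W = W + 2 W^{2}$)
$J = -1151601$
$T = 20 - 4 \sqrt{1795126}$ ($T = 20 - 4 \sqrt{1388483 + 406643} = 20 - 4 \sqrt{1795126} \approx -5339.3$)
$\left(I{\left(-1480 \right)} + T\right) + J = \left(- 1480 \left(1 + 2 \left(-1480\right)\right) + \left(20 - 4 \sqrt{1795126}\right)\right) - 1151601 = \left(- 1480 \left(1 - 2960\right) + \left(20 - 4 \sqrt{1795126}\right)\right) - 1151601 = \left(\left(-1480\right) \left(-2959\right) + \left(20 - 4 \sqrt{1795126}\right)\right) - 1151601 = \left(4379320 + \left(20 - 4 \sqrt{1795126}\right)\right) - 1151601 = \left(4379340 - 4 \sqrt{1795126}\right) - 1151601 = 3227739 - 4 \sqrt{1795126}$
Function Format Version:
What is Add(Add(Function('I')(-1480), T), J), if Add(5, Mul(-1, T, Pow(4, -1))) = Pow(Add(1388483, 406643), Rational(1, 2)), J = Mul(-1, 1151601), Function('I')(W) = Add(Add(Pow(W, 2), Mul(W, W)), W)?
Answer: Add(3227739, Mul(-4, Pow(1795126, Rational(1, 2)))) ≈ 3.2224e+6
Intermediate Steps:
Function('I')(W) = Add(W, Mul(2, Pow(W, 2))) (Function('I')(W) = Add(Add(Pow(W, 2), Pow(W, 2)), W) = Add(Mul(2, Pow(W, 2)), W) = Add(W, Mul(2, Pow(W, 2))))
J = -1151601
T = Add(20, Mul(-4, Pow(1795126, Rational(1, 2)))) (T = Add(20, Mul(-4, Pow(Add(1388483, 406643), Rational(1, 2)))) = Add(20, Mul(-4, Pow(1795126, Rational(1, 2)))) ≈ -5339.3)
Add(Add(Function('I')(-1480), T), J) = Add(Add(Mul(-1480, Add(1, Mul(2, -1480))), Add(20, Mul(-4, Pow(1795126, Rational(1, 2))))), -1151601) = Add(Add(Mul(-1480, Add(1, -2960)), Add(20, Mul(-4, Pow(1795126, Rational(1, 2))))), -1151601) = Add(Add(Mul(-1480, -2959), Add(20, Mul(-4, Pow(1795126, Rational(1, 2))))), -1151601) = Add(Add(4379320, Add(20, Mul(-4, Pow(1795126, Rational(1, 2))))), -1151601) = Add(Add(4379340, Mul(-4, Pow(1795126, Rational(1, 2)))), -1151601) = Add(3227739, Mul(-4, Pow(1795126, Rational(1, 2))))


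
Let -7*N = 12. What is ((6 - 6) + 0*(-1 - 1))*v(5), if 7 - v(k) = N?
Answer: 0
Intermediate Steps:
N = -12/7 (N = -1/7*12 = -12/7 ≈ -1.7143)
v(k) = 61/7 (v(k) = 7 - 1*(-12/7) = 7 + 12/7 = 61/7)
((6 - 6) + 0*(-1 - 1))*v(5) = ((6 - 6) + 0*(-1 - 1))*(61/7) = (0 + 0*(-2))*(61/7) = (0 + 0)*(61/7) = 0*(61/7) = 0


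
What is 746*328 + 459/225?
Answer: 6117251/25 ≈ 2.4469e+5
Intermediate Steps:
746*328 + 459/225 = 244688 + 459*(1/225) = 244688 + 51/25 = 6117251/25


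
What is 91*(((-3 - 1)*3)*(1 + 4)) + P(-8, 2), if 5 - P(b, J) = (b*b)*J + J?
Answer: -5585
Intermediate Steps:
P(b, J) = 5 - J - J*b² (P(b, J) = 5 - ((b*b)*J + J) = 5 - (b²*J + J) = 5 - (J*b² + J) = 5 - (J + J*b²) = 5 + (-J - J*b²) = 5 - J - J*b²)
91*(((-3 - 1)*3)*(1 + 4)) + P(-8, 2) = 91*(((-3 - 1)*3)*(1 + 4)) + (5 - 1*2 - 1*2*(-8)²) = 91*(-4*3*5) + (5 - 2 - 1*2*64) = 91*(-12*5) + (5 - 2 - 128) = 91*(-60) - 125 = -5460 - 125 = -5585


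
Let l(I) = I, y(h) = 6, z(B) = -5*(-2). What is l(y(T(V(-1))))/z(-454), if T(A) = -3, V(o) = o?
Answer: 3/5 ≈ 0.60000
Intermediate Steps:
z(B) = 10
l(y(T(V(-1))))/z(-454) = 6/10 = 6*(1/10) = 3/5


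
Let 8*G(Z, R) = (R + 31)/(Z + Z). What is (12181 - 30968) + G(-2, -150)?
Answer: -601065/32 ≈ -18783.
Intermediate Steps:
G(Z, R) = (31 + R)/(16*Z) (G(Z, R) = ((R + 31)/(Z + Z))/8 = ((31 + R)/((2*Z)))/8 = ((31 + R)*(1/(2*Z)))/8 = ((31 + R)/(2*Z))/8 = (31 + R)/(16*Z))
(12181 - 30968) + G(-2, -150) = (12181 - 30968) + (1/16)*(31 - 150)/(-2) = -18787 + (1/16)*(-½)*(-119) = -18787 + 119/32 = -601065/32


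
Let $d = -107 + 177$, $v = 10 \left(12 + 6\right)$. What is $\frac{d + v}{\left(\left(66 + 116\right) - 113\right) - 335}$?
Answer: $- \frac{125}{133} \approx -0.93985$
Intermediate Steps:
$v = 180$ ($v = 10 \cdot 18 = 180$)
$d = 70$
$\frac{d + v}{\left(\left(66 + 116\right) - 113\right) - 335} = \frac{70 + 180}{\left(\left(66 + 116\right) - 113\right) - 335} = \frac{250}{\left(182 - 113\right) - 335} = \frac{250}{69 - 335} = \frac{250}{-266} = 250 \left(- \frac{1}{266}\right) = - \frac{125}{133}$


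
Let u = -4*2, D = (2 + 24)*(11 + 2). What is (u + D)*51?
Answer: 16830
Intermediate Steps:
D = 338 (D = 26*13 = 338)
u = -8
(u + D)*51 = (-8 + 338)*51 = 330*51 = 16830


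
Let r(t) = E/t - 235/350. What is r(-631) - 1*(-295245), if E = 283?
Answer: 13040922183/44170 ≈ 2.9524e+5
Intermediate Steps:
r(t) = -47/70 + 283/t (r(t) = 283/t - 235/350 = 283/t - 235*1/350 = 283/t - 47/70 = -47/70 + 283/t)
r(-631) - 1*(-295245) = (-47/70 + 283/(-631)) - 1*(-295245) = (-47/70 + 283*(-1/631)) + 295245 = (-47/70 - 283/631) + 295245 = -49467/44170 + 295245 = 13040922183/44170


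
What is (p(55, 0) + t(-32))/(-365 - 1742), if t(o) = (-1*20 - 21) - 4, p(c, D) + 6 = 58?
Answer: -1/301 ≈ -0.0033223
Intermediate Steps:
p(c, D) = 52 (p(c, D) = -6 + 58 = 52)
t(o) = -45 (t(o) = (-20 - 21) - 4 = -41 - 4 = -45)
(p(55, 0) + t(-32))/(-365 - 1742) = (52 - 45)/(-365 - 1742) = 7/(-2107) = 7*(-1/2107) = -1/301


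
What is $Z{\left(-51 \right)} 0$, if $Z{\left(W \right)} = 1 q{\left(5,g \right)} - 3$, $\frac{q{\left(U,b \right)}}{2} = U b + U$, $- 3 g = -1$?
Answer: $0$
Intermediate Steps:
$g = \frac{1}{3}$ ($g = \left(- \frac{1}{3}\right) \left(-1\right) = \frac{1}{3} \approx 0.33333$)
$q{\left(U,b \right)} = 2 U + 2 U b$ ($q{\left(U,b \right)} = 2 \left(U b + U\right) = 2 \left(U + U b\right) = 2 U + 2 U b$)
$Z{\left(W \right)} = \frac{31}{3}$ ($Z{\left(W \right)} = 1 \cdot 2 \cdot 5 \left(1 + \frac{1}{3}\right) - 3 = 1 \cdot 2 \cdot 5 \cdot \frac{4}{3} - 3 = 1 \cdot \frac{40}{3} - 3 = \frac{40}{3} - 3 = \frac{31}{3}$)
$Z{\left(-51 \right)} 0 = \frac{31}{3} \cdot 0 = 0$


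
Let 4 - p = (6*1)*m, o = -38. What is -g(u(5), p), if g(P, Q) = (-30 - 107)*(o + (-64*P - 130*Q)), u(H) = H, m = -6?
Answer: -761446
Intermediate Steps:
p = 40 (p = 4 - 6*1*(-6) = 4 - 6*(-6) = 4 - 1*(-36) = 4 + 36 = 40)
g(P, Q) = 5206 + 8768*P + 17810*Q (g(P, Q) = (-30 - 107)*(-38 + (-64*P - 130*Q)) = -137*(-38 + (-130*Q - 64*P)) = -137*(-38 - 130*Q - 64*P) = 5206 + 8768*P + 17810*Q)
-g(u(5), p) = -(5206 + 8768*5 + 17810*40) = -(5206 + 43840 + 712400) = -1*761446 = -761446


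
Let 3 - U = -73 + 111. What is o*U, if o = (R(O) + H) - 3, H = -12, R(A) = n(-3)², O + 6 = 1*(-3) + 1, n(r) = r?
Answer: 210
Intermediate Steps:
U = -35 (U = 3 - (-73 + 111) = 3 - 1*38 = 3 - 38 = -35)
O = -8 (O = -6 + (1*(-3) + 1) = -6 + (-3 + 1) = -6 - 2 = -8)
R(A) = 9 (R(A) = (-3)² = 9)
o = -6 (o = (9 - 12) - 3 = -3 - 3 = -6)
o*U = -6*(-35) = 210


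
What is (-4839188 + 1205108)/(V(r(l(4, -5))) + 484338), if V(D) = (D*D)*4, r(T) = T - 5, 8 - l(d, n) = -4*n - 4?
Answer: -1817040/242507 ≈ -7.4927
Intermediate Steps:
l(d, n) = 12 + 4*n (l(d, n) = 8 - (-4*n - 4) = 8 - (-4 - 4*n) = 8 + (4 + 4*n) = 12 + 4*n)
r(T) = -5 + T
V(D) = 4*D² (V(D) = D²*4 = 4*D²)
(-4839188 + 1205108)/(V(r(l(4, -5))) + 484338) = (-4839188 + 1205108)/(4*(-5 + (12 + 4*(-5)))² + 484338) = -3634080/(4*(-5 + (12 - 20))² + 484338) = -3634080/(4*(-5 - 8)² + 484338) = -3634080/(4*(-13)² + 484338) = -3634080/(4*169 + 484338) = -3634080/(676 + 484338) = -3634080/485014 = -3634080*1/485014 = -1817040/242507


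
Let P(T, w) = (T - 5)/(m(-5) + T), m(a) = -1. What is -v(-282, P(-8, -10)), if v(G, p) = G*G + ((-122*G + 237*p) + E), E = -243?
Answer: -342082/3 ≈ -1.1403e+5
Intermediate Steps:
P(T, w) = (-5 + T)/(-1 + T) (P(T, w) = (T - 5)/(-1 + T) = (-5 + T)/(-1 + T))
v(G, p) = -243 + G² - 122*G + 237*p (v(G, p) = G*G + ((-122*G + 237*p) - 243) = G² + (-243 - 122*G + 237*p) = -243 + G² - 122*G + 237*p)
-v(-282, P(-8, -10)) = -(-243 + (-282)² - 122*(-282) + 237*((-5 - 8)/(-1 - 8))) = -(-243 + 79524 + 34404 + 237*(-13/(-9))) = -(-243 + 79524 + 34404 + 237*(-⅑*(-13))) = -(-243 + 79524 + 34404 + 237*(13/9)) = -(-243 + 79524 + 34404 + 1027/3) = -1*342082/3 = -342082/3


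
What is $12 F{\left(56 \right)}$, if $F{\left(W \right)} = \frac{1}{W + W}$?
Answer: $\frac{3}{28} \approx 0.10714$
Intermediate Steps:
$F{\left(W \right)} = \frac{1}{2 W}$
$12 F{\left(56 \right)} = 12 \frac{1}{2 \cdot 56} = 12 \cdot \frac{1}{2} \cdot \frac{1}{56} = 12 \cdot \frac{1}{112} = \frac{3}{28}$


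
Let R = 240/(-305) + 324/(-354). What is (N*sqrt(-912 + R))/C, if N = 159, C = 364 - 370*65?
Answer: -159*I*sqrt(11835001986)/85245914 ≈ -0.20291*I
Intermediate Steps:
R = -6126/3599 (R = 240*(-1/305) + 324*(-1/354) = -48/61 - 54/59 = -6126/3599 ≈ -1.7021)
C = -23686 (C = 364 - 24050 = -23686)
(N*sqrt(-912 + R))/C = (159*sqrt(-912 - 6126/3599))/(-23686) = (159*sqrt(-3288414/3599))*(-1/23686) = (159*(I*sqrt(11835001986)/3599))*(-1/23686) = (159*I*sqrt(11835001986)/3599)*(-1/23686) = -159*I*sqrt(11835001986)/85245914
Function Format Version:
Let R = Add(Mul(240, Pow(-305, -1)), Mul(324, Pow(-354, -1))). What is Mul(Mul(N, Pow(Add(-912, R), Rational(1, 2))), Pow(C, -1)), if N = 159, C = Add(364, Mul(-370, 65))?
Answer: Mul(Rational(-159, 85245914), I, Pow(11835001986, Rational(1, 2))) ≈ Mul(-0.20291, I)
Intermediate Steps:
R = Rational(-6126, 3599) (R = Add(Mul(240, Rational(-1, 305)), Mul(324, Rational(-1, 354))) = Add(Rational(-48, 61), Rational(-54, 59)) = Rational(-6126, 3599) ≈ -1.7021)
C = -23686 (C = Add(364, -24050) = -23686)
Mul(Mul(N, Pow(Add(-912, R), Rational(1, 2))), Pow(C, -1)) = Mul(Mul(159, Pow(Add(-912, Rational(-6126, 3599)), Rational(1, 2))), Pow(-23686, -1)) = Mul(Mul(159, Pow(Rational(-3288414, 3599), Rational(1, 2))), Rational(-1, 23686)) = Mul(Mul(159, Mul(Rational(1, 3599), I, Pow(11835001986, Rational(1, 2)))), Rational(-1, 23686)) = Mul(Mul(Rational(159, 3599), I, Pow(11835001986, Rational(1, 2))), Rational(-1, 23686)) = Mul(Rational(-159, 85245914), I, Pow(11835001986, Rational(1, 2)))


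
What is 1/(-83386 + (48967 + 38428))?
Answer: 1/4009 ≈ 0.00024944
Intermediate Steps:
1/(-83386 + (48967 + 38428)) = 1/(-83386 + 87395) = 1/4009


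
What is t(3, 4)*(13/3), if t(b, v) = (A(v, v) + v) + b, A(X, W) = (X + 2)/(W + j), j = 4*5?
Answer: 377/12 ≈ 31.417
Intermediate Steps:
j = 20
A(X, W) = (2 + X)/(20 + W) (A(X, W) = (X + 2)/(W + 20) = (2 + X)/(20 + W))
t(b, v) = b + v + (2 + v)/(20 + v) (t(b, v) = ((2 + v)/(20 + v) + v) + b = (v + (2 + v)/(20 + v)) + b = b + v + (2 + v)/(20 + v))
t(3, 4)*(13/3) = ((2 + 4 + (20 + 4)*(3 + 4))/(20 + 4))*(13/3) = ((2 + 4 + 24*7)/24)*(13*(1/3)) = ((2 + 4 + 168)/24)*(13/3) = ((1/24)*174)*(13/3) = (29/4)*(13/3) = 377/12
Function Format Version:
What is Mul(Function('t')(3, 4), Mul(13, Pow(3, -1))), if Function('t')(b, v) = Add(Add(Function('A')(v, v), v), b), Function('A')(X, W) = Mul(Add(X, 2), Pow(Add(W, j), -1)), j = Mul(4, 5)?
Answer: Rational(377, 12) ≈ 31.417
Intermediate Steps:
j = 20
Function('A')(X, W) = Mul(Pow(Add(20, W), -1), Add(2, X)) (Function('A')(X, W) = Mul(Add(X, 2), Pow(Add(W, 20), -1)) = Mul(Add(2, X), Pow(Add(20, W), -1)) = Mul(Pow(Add(20, W), -1), Add(2, X)))
Function('t')(b, v) = Add(b, v, Mul(Pow(Add(20, v), -1), Add(2, v))) (Function('t')(b, v) = Add(Add(Mul(Pow(Add(20, v), -1), Add(2, v)), v), b) = Add(Add(v, Mul(Pow(Add(20, v), -1), Add(2, v))), b) = Add(b, v, Mul(Pow(Add(20, v), -1), Add(2, v))))
Mul(Function('t')(3, 4), Mul(13, Pow(3, -1))) = Mul(Mul(Pow(Add(20, 4), -1), Add(2, 4, Mul(Add(20, 4), Add(3, 4)))), Mul(13, Pow(3, -1))) = Mul(Mul(Pow(24, -1), Add(2, 4, Mul(24, 7))), Mul(13, Rational(1, 3))) = Mul(Mul(Rational(1, 24), Add(2, 4, 168)), Rational(13, 3)) = Mul(Mul(Rational(1, 24), 174), Rational(13, 3)) = Mul(Rational(29, 4), Rational(13, 3)) = Rational(377, 12)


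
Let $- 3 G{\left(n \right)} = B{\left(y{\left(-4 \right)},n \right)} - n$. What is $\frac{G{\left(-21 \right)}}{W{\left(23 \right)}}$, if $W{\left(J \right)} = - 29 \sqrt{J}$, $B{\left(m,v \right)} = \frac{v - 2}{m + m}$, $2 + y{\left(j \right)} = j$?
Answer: $\frac{275 \sqrt{23}}{24012} \approx 0.054925$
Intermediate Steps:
$y{\left(j \right)} = -2 + j$
$B{\left(m,v \right)} = \frac{-2 + v}{2 m}$
$G{\left(n \right)} = - \frac{1}{18} + \frac{13 n}{36}$ ($G{\left(n \right)} = - \frac{\frac{-2 + n}{2 \left(-2 - 4\right)} - n}{3} = - \frac{\frac{-2 + n}{2 \left(-6\right)} - n}{3} = - \frac{\frac{1}{2} \left(- \frac{1}{6}\right) \left(-2 + n\right) - n}{3} = - \frac{\left(\frac{1}{6} - \frac{n}{12}\right) - n}{3} = - \frac{\frac{1}{6} - \frac{13 n}{12}}{3} = - \frac{1}{18} + \frac{13 n}{36}$)
$\frac{G{\left(-21 \right)}}{W{\left(23 \right)}} = \frac{- \frac{1}{18} + \frac{13}{36} \left(-21\right)}{\left(-29\right) \sqrt{23}} = \left(- \frac{1}{18} - \frac{91}{12}\right) \left(- \frac{\sqrt{23}}{667}\right) = - \frac{275 \left(- \frac{\sqrt{23}}{667}\right)}{36} = \frac{275 \sqrt{23}}{24012}$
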